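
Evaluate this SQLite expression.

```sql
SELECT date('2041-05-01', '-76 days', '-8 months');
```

2040-06-14

Applying '-76 days' to 2041-05-01: counting 76 days back gives 2041-02-14.
Adding -8 months to 2041-02-14 gives 2040-06-14.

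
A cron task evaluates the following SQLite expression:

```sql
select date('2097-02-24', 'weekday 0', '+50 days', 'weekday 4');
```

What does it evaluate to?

2097-04-18

`weekday 0` advances to the next Sunday; 2097-02-24 is already a Sunday, so it stays at 2097-02-24.
Applying '+50 days' to 2097-02-24: counting 50 days forward gives 2097-04-15.
`weekday 4` advances to the next Thursday; 2097-04-15 is a Monday, so it moves forward to 2097-04-18.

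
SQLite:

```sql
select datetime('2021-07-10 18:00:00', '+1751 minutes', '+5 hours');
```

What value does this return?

1751 minutes = 29h 11m; +1751 minutes from 2021-07-10 18:00:00 is 2021-07-11 23:11:00 (crosses midnight).
+5 hours from 2021-07-11 23:11:00 is 2021-07-12 04:11:00 (crosses midnight).

2021-07-12 04:11:00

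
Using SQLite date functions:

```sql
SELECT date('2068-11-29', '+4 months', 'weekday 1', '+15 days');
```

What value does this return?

Adding +4 months to 2068-11-29 gives 2069-03-29.
`weekday 1` advances to the next Monday; 2069-03-29 is a Friday, so it moves forward to 2069-04-01.
Advancing 15 more days within April lands on 2069-04-16.

2069-04-16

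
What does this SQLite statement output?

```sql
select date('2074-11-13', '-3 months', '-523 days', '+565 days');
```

Adding -3 months to 2074-11-13 gives 2074-08-13.
Applying '-523 days' to 2074-08-13: counting 523 days back gives 2073-03-08.
Applying '+565 days' to 2073-03-08: counting 565 days forward gives 2074-09-24.

2074-09-24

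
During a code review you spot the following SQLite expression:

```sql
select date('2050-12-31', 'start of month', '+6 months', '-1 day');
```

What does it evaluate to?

`start of month` rewinds 2050-12-31 to 2050-12-01.
Adding +6 months to 2050-12-01 gives 2051-06-01.
Going back 1 day from 2051-06-01 reaches 2051-05-31 (last day of May, 31 days).

2051-05-31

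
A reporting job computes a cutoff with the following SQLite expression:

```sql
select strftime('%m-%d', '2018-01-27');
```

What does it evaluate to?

01-27

`%m-%d` extracts the month-day: 01-27.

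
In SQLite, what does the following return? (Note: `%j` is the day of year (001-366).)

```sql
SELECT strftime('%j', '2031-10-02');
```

Day-of-year for 2031-10-02: days since 2031-01-01 inclusive = 275, zero-padded to 275.

275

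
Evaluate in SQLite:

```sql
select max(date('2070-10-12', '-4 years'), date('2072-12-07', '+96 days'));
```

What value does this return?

2073-03-13

date('2070-10-12', '-4 years') → 2066-10-12.
date('2072-12-07', '+96 days') → 2073-03-13.
Later of the two is 2073-03-13.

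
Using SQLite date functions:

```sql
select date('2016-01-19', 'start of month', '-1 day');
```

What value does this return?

`start of month` rewinds 2016-01-19 to 2016-01-01.
Going back 1 day from 2016-01-01 reaches 2015-12-31 (last day of December, 31 days).

2015-12-31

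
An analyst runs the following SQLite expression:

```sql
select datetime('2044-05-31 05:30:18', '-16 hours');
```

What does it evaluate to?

2044-05-30 13:30:18

-16 hours from 2044-05-31 05:30:18 is 2044-05-30 13:30:18 (crosses midnight).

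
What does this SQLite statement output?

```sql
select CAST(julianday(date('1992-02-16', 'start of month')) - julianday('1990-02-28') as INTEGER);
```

703

`start of month` rewinds 1992-02-16 to 1992-02-01.
0 days remain in February 1990 after the 28th (28 − 28).
Full months from March 1990 through January 1992 contribute their day counts.
Then 1 day into February 1992.
Total: 0 + 31 + 30 + 31 + 30 + 31 + 31 + 30 + 31 + 30 + 31 + 31 + 28 + 31 + 30 + 31 + 30 + 31 + 31 + 30 + 31 + 30 + 31 + 31 + 1 = 703.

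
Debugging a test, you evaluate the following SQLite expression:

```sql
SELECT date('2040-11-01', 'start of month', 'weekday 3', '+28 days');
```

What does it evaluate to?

`start of month` rewinds 2040-11-01 to 2040-11-01.
`weekday 3` advances to the next Wednesday; 2040-11-01 is a Thursday, so it moves forward to 2040-11-07.
November 2040 has 30 days; 23 remain after the 7th, so 24 days reach 2040-12-01.
Advancing 4 more days within December lands on 2040-12-05.

2040-12-05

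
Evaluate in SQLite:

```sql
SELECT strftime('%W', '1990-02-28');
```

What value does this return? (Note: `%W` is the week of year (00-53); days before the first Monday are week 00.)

1990-02-28 is a Wednesday. SQLite's %W counts Mondays since the year started; the result is 09.

09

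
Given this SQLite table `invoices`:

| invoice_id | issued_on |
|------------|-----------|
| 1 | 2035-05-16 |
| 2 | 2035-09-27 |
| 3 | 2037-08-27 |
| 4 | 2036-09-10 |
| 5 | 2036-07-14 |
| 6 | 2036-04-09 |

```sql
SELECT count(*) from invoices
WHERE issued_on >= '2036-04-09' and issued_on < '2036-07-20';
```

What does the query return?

2

Rows in [2036-04-09, 2036-07-20): 2036-07-14, 2036-04-09 → 2 rows.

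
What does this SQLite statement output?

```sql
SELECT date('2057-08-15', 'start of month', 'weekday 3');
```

2057-08-01

`start of month` rewinds 2057-08-15 to 2057-08-01.
`weekday 3` advances to the next Wednesday; 2057-08-01 is already a Wednesday, so it stays at 2057-08-01.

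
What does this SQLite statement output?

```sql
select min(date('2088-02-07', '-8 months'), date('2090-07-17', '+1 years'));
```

2087-06-07

date('2088-02-07', '-8 months') → 2087-06-07.
date('2090-07-17', '+1 years') → 2091-07-17.
Earlier of the two is 2087-06-07.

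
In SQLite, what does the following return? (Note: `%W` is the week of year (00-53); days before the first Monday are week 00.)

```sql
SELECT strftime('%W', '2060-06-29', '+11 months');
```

First apply '+11 months': 2060-06-29 → 2061-05-29.
2061-05-29 is a Sunday. SQLite's %W counts Mondays since the year started; the result is 21.

21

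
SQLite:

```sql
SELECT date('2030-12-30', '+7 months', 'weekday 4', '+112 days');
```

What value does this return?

2031-11-20

Adding +7 months to 2030-12-30 gives 2031-07-30.
`weekday 4` advances to the next Thursday; 2031-07-30 is a Wednesday, so it moves forward to 2031-07-31.
Applying '+112 days' to 2031-07-31: counting 112 days forward gives 2031-11-20.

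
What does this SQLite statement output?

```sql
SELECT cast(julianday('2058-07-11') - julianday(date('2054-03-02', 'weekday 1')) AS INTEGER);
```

1592

`weekday 1` advances to the next Monday; 2054-03-02 is already a Monday, so it stays at 2054-03-02.
29 days remain in March 2054 after the 2nd (31 − 2).
Full months from April 2054 through June 2058 contribute their day counts.
Then 11 days into July 2058.
Total: 29 + 30 + 31 + 30 + 31 + 31 + 30 + 31 + 30 + 31 + 31 + 28 + 31 + 30 + 31 + 30 + 31 + 31 + 30 + 31 + 30 + 31 + 31 + 29 + 31 + 30 + 31 + 30 + 31 + 31 + 30 + 31 + 30 + 31 + 31 + 28 + 31 + 30 + 31 + 30 + 31 + 31 + 30 + 31 + 30 + 31 + 31 + 28 + 31 + 30 + 31 + 30 + 11 = 1592.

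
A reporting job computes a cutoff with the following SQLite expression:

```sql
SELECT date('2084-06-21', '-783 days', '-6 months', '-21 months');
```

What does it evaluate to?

Applying '-783 days' to 2084-06-21: counting 783 days back gives 2082-04-30.
Adding -6 months to 2082-04-30 gives 2081-10-30.
Adding -21 months to 2081-10-30 gives 2080-01-30.

2080-01-30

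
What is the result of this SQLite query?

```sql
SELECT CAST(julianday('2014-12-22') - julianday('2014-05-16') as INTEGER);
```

220

15 days remain in May 2014 after the 16th (31 − 16).
Full months from June 2014 through November 2014 contribute their day counts.
Then 22 days into December 2014.
Total: 15 + 30 + 31 + 31 + 30 + 31 + 30 + 22 = 220.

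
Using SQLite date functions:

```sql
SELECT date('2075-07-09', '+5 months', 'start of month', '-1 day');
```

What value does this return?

2075-11-30

Adding +5 months to 2075-07-09 gives 2075-12-09.
`start of month` rewinds 2075-12-09 to 2075-12-01.
Going back 1 day from 2075-12-01 reaches 2075-11-30 (last day of November, 30 days).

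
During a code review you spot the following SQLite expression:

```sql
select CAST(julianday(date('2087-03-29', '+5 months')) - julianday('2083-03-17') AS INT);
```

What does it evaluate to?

1626

Adding +5 months to 2087-03-29 gives 2087-08-29.
14 days remain in March 2083 after the 17th (31 − 17).
Full months from April 2083 through July 2087 contribute their day counts.
Then 29 days into August 2087.
Total: 14 + 30 + 31 + 30 + 31 + 31 + 30 + 31 + 30 + 31 + 31 + 29 + 31 + 30 + 31 + 30 + 31 + 31 + 30 + 31 + 30 + 31 + 31 + 28 + 31 + 30 + 31 + 30 + 31 + 31 + 30 + 31 + 30 + 31 + 31 + 28 + 31 + 30 + 31 + 30 + 31 + 31 + 30 + 31 + 30 + 31 + 31 + 28 + 31 + 30 + 31 + 30 + 31 + 29 = 1626.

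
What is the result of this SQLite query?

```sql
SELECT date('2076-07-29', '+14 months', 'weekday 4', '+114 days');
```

Adding +14 months to 2076-07-29 gives 2077-09-29.
`weekday 4` advances to the next Thursday; 2077-09-29 is a Wednesday, so it moves forward to 2077-09-30.
Applying '+114 days' to 2077-09-30: counting 114 days forward gives 2078-01-22.

2078-01-22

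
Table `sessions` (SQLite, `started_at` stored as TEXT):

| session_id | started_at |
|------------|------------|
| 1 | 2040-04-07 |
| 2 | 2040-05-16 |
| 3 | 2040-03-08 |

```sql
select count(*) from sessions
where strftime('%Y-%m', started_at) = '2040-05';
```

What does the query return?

1

Rows with year-month 2040-05: 2040-05-16 → 1.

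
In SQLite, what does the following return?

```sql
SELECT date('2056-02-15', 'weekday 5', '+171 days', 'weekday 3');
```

2056-08-09

`weekday 5` advances to the next Friday; 2056-02-15 is a Tuesday, so it moves forward to 2056-02-18.
Applying '+171 days' to 2056-02-18: counting 171 days forward gives 2056-08-07.
`weekday 3` advances to the next Wednesday; 2056-08-07 is a Monday, so it moves forward to 2056-08-09.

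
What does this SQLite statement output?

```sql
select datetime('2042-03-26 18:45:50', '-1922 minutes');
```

1922 minutes = 32h 2m; -1922 minutes from 2042-03-26 18:45:50 is 2042-03-25 10:43:50 (crosses midnight).

2042-03-25 10:43:50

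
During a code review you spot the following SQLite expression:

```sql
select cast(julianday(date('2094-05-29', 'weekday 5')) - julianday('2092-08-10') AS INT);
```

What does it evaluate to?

`weekday 5` advances to the next Friday; 2094-05-29 is a Saturday, so it moves forward to 2094-06-04.
21 days remain in August 2092 after the 10th (31 − 10).
Full months from September 2092 through May 2094 contribute their day counts.
Then 4 days into June 2094.
Total: 21 + 30 + 31 + 30 + 31 + 31 + 28 + 31 + 30 + 31 + 30 + 31 + 31 + 30 + 31 + 30 + 31 + 31 + 28 + 31 + 30 + 31 + 4 = 663.

663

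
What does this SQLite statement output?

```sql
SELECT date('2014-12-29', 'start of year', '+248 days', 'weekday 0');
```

`start of year` rewinds 2014-12-29 to 2014-01-01.
Applying '+248 days' to 2014-01-01: counting 248 days forward gives 2014-09-06.
`weekday 0` advances to the next Sunday; 2014-09-06 is a Saturday, so it moves forward to 2014-09-07.

2014-09-07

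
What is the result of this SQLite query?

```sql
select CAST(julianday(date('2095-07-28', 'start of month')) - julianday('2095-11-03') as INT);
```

`start of month` rewinds 2095-07-28 to 2095-07-01.
30 days remain in July 2095 after the 1st (31 − 1).
August 2095: 31 days.
September 2095: 30 days.
October 2095: 31 days.
Then 3 days into November 2095.
Total: 30 + 31 + 30 + 31 + 3 = 125.
The subtraction is earlier − later, so the result is −125 → -125.

-125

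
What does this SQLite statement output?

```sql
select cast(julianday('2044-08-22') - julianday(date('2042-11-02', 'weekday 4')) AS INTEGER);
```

655

`weekday 4` advances to the next Thursday; 2042-11-02 is a Sunday, so it moves forward to 2042-11-06.
24 days remain in November 2042 after the 6th (30 − 6).
Full months from December 2042 through July 2044 contribute their day counts.
Then 22 days into August 2044.
Total: 24 + 31 + 31 + 28 + 31 + 30 + 31 + 30 + 31 + 31 + 30 + 31 + 30 + 31 + 31 + 29 + 31 + 30 + 31 + 30 + 31 + 22 = 655.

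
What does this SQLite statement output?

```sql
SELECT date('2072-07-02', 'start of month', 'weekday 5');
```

`start of month` rewinds 2072-07-02 to 2072-07-01.
`weekday 5` advances to the next Friday; 2072-07-01 is already a Friday, so it stays at 2072-07-01.

2072-07-01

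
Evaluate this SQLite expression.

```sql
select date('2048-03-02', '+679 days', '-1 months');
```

2049-12-10

Applying '+679 days' to 2048-03-02: counting 679 days forward gives 2050-01-10.
Adding -1 month to 2050-01-10 gives 2049-12-10.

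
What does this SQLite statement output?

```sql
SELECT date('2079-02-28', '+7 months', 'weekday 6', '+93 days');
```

Adding +7 months to 2079-02-28 gives 2079-09-28.
`weekday 6` advances to the next Saturday; 2079-09-28 is a Thursday, so it moves forward to 2079-09-30.
Applying '+93 days' to 2079-09-30: counting 93 days forward gives 2080-01-01.

2080-01-01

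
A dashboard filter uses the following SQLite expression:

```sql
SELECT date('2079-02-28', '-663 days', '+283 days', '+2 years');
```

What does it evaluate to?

Applying '-663 days' to 2079-02-28: counting 663 days back gives 2077-05-06.
Applying '+283 days' to 2077-05-06: counting 283 days forward gives 2078-02-13.
Adding +2 years to 2078-02-13 gives 2080-02-13.

2080-02-13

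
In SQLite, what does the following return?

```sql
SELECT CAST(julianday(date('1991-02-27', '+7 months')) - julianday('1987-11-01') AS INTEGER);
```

1426

Adding +7 months to 1991-02-27 gives 1991-09-27.
29 days remain in November 1987 after the 1st (30 − 1).
Full months from December 1987 through August 1991 contribute their day counts.
Then 27 days into September 1991.
Total: 29 + 31 + 31 + 29 + 31 + 30 + 31 + 30 + 31 + 31 + 30 + 31 + 30 + 31 + 31 + 28 + 31 + 30 + 31 + 30 + 31 + 31 + 30 + 31 + 30 + 31 + 31 + 28 + 31 + 30 + 31 + 30 + 31 + 31 + 30 + 31 + 30 + 31 + 31 + 28 + 31 + 30 + 31 + 30 + 31 + 31 + 27 = 1426.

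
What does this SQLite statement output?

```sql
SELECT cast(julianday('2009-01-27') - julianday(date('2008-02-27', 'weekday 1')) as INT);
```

330

`weekday 1` advances to the next Monday; 2008-02-27 is a Wednesday, so it moves forward to 2008-03-03.
28 days remain in March 2008 after the 3rd (31 − 3).
Full months from April 2008 through December 2008 contribute their day counts.
Then 27 days into January 2009.
Total: 28 + 30 + 31 + 30 + 31 + 31 + 30 + 31 + 30 + 31 + 27 = 330.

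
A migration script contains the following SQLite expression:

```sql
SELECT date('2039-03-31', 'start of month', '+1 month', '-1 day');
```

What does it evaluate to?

`start of month` rewinds 2039-03-31 to 2039-03-01.
Adding +1 month to 2039-03-01 gives 2039-04-01.
Going back 1 day from 2039-04-01 reaches 2039-03-31 (last day of March, 31 days).

2039-03-31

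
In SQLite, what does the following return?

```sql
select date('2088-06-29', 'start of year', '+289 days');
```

2088-10-16

`start of year` rewinds 2088-06-29 to 2088-01-01.
Applying '+289 days' to 2088-01-01: counting 289 days forward gives 2088-10-16.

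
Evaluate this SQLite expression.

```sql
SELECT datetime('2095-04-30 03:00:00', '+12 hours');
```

2095-04-30 15:00:00

+12 hours from 2095-04-30 03:00:00 is 2095-04-30 15:00:00.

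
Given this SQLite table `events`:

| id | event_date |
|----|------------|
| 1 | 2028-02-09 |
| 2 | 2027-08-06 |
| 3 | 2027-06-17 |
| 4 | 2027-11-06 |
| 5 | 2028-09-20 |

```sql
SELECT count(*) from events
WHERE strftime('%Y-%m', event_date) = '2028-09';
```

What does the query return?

1

Rows with year-month 2028-09: 2028-09-20 → 1.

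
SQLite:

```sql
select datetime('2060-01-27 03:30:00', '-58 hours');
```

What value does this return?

-58 hours from 2060-01-27 03:30:00 is 2060-01-24 17:30:00 (crosses midnight).

2060-01-24 17:30:00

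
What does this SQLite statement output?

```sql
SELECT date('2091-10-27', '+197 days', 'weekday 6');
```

Applying '+197 days' to 2091-10-27: counting 197 days forward gives 2092-05-11.
`weekday 6` advances to the next Saturday; 2092-05-11 is a Sunday, so it moves forward to 2092-05-17.

2092-05-17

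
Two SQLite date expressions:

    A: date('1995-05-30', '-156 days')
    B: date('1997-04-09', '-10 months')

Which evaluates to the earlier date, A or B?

A

A = 1994-12-25.
B = 1996-06-09.
A is earlier.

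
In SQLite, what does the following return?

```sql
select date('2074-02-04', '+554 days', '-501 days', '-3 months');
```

Applying '+554 days' to 2074-02-04: counting 554 days forward gives 2075-08-12.
Applying '-501 days' to 2075-08-12: counting 501 days back gives 2074-03-29.
Adding -3 months to 2074-03-29 gives 2073-12-29.

2073-12-29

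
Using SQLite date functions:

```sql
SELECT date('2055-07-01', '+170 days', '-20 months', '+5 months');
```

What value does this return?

Applying '+170 days' to 2055-07-01: counting 170 days forward gives 2055-12-18.
Adding -20 months to 2055-12-18 gives 2054-04-18.
Adding +5 months to 2054-04-18 gives 2054-09-18.

2054-09-18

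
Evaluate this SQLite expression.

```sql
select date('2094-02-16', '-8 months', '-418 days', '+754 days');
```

2094-05-18

Adding -8 months to 2094-02-16 gives 2093-06-16.
Applying '-418 days' to 2093-06-16: counting 418 days back gives 2092-04-24.
Applying '+754 days' to 2092-04-24: counting 754 days forward gives 2094-05-18.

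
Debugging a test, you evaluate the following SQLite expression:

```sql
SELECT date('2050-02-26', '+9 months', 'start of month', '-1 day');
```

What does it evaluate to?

Adding +9 months to 2050-02-26 gives 2050-11-26.
`start of month` rewinds 2050-11-26 to 2050-11-01.
Going back 1 day from 2050-11-01 reaches 2050-10-31 (last day of October, 31 days).

2050-10-31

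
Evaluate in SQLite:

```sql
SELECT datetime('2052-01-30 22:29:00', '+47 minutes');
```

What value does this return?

+47 minutes from 2052-01-30 22:29:00 is 2052-01-30 23:16:00.

2052-01-30 23:16:00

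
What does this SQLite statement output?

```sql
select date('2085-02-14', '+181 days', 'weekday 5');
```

2085-08-17

Applying '+181 days' to 2085-02-14: counting 181 days forward gives 2085-08-14.
`weekday 5` advances to the next Friday; 2085-08-14 is a Tuesday, so it moves forward to 2085-08-17.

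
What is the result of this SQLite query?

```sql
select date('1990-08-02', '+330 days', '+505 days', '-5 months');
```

Applying '+330 days' to 1990-08-02: counting 330 days forward gives 1991-06-28.
Applying '+505 days' to 1991-06-28: counting 505 days forward gives 1992-11-14.
Adding -5 months to 1992-11-14 gives 1992-06-14.

1992-06-14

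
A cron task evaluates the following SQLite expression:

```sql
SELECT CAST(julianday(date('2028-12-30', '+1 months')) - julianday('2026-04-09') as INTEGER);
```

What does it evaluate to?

1027

Adding +1 month to 2028-12-30 gives 2029-01-30.
21 days remain in April 2026 after the 9th (30 − 9).
Full months from May 2026 through December 2028 contribute their day counts.
Then 30 days into January 2029.
Total: 21 + 31 + 30 + 31 + 31 + 30 + 31 + 30 + 31 + 31 + 28 + 31 + 30 + 31 + 30 + 31 + 31 + 30 + 31 + 30 + 31 + 31 + 29 + 31 + 30 + 31 + 30 + 31 + 31 + 30 + 31 + 30 + 31 + 30 = 1027.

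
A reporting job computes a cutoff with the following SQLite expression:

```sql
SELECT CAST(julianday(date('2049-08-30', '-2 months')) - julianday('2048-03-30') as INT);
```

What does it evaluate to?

Adding -2 months to 2049-08-30 gives 2049-06-30.
1 day remains in March 2048 after the 30th (31 − 30).
Full months from April 2048 through May 2049 contribute their day counts.
Then 30 days into June 2049.
Total: 1 + 30 + 31 + 30 + 31 + 31 + 30 + 31 + 30 + 31 + 31 + 28 + 31 + 30 + 31 + 30 = 457.

457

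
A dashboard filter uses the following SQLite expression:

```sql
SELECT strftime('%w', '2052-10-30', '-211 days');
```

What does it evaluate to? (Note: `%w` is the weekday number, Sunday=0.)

2

First apply '-211 days': 2052-10-30 → 2052-04-02.
2052-04-02 is a Tuesday; with Sunday=0 that is 2.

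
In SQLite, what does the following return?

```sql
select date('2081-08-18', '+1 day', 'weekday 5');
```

Advancing 1 more day within August lands on 2081-08-19.
`weekday 5` advances to the next Friday; 2081-08-19 is a Tuesday, so it moves forward to 2081-08-22.

2081-08-22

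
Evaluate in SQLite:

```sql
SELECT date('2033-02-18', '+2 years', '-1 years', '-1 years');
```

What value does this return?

2033-02-18

Adding +2 years to 2033-02-18 gives 2035-02-18.
Adding -1 year to 2035-02-18 gives 2034-02-18.
Adding -1 year to 2034-02-18 gives 2033-02-18.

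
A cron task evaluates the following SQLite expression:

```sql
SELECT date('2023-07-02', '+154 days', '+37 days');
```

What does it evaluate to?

2024-01-09

Applying '+154 days' to 2023-07-02: counting 154 days forward gives 2023-12-03.
December 2023 has 31 days; 28 remain after the 3rd, so 29 days reach 2024-01-01.
Advancing 8 more days within January lands on 2024-01-09.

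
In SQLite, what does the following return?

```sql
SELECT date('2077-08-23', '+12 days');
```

2077-09-04

August 2077 has 31 days; 8 remain after the 23rd, so 9 days reach 2077-09-01.
Advancing 3 more days within September lands on 2077-09-04.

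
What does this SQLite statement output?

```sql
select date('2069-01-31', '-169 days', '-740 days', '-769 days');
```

Applying '-169 days' to 2069-01-31: counting 169 days back gives 2068-08-15.
Applying '-740 days' to 2068-08-15: counting 740 days back gives 2066-08-06.
Applying '-769 days' to 2066-08-06: counting 769 days back gives 2064-06-28.

2064-06-28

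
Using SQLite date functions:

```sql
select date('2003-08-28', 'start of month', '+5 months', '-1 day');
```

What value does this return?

2003-12-31

`start of month` rewinds 2003-08-28 to 2003-08-01.
Adding +5 months to 2003-08-01 gives 2004-01-01.
Going back 1 day from 2004-01-01 reaches 2003-12-31 (last day of December, 31 days).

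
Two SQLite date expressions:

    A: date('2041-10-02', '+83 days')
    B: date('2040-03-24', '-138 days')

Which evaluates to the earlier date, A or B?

B

A = 2041-12-24.
B = 2039-11-07.
B is earlier.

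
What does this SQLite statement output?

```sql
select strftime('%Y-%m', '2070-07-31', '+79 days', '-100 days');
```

First apply '+79 days', '-100 days': 2070-07-31 → 2070-07-10.
`%Y-%m` extracts the year-month: 2070-07.

2070-07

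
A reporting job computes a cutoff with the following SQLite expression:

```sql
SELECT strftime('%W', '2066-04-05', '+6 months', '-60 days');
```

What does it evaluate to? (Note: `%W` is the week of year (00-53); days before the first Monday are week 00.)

First apply '+6 months', '-60 days': 2066-04-05 → 2066-08-06.
2066-08-06 is a Friday. SQLite's %W counts Mondays since the year started; the result is 31.

31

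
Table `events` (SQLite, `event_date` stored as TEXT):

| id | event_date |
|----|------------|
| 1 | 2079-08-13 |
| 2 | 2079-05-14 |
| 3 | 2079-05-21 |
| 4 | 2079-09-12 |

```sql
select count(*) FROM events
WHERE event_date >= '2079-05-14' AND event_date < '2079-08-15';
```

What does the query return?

3

Rows in [2079-05-14, 2079-08-15): 2079-08-13, 2079-05-14, 2079-05-21 → 3 rows.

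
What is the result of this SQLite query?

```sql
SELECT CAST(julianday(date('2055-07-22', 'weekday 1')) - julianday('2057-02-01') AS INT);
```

`weekday 1` advances to the next Monday; 2055-07-22 is a Thursday, so it moves forward to 2055-07-26.
5 days remain in July 2055 after the 26th (31 − 26).
Full months from August 2055 through January 2057 contribute their day counts.
Then 1 day into February 2057.
Total: 5 + 31 + 30 + 31 + 30 + 31 + 31 + 29 + 31 + 30 + 31 + 30 + 31 + 31 + 30 + 31 + 30 + 31 + 31 + 1 = 556.
The subtraction is earlier − later, so the result is −556 → -556.

-556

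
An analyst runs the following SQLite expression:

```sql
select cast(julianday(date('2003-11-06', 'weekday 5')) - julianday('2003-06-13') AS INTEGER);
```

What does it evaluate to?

`weekday 5` advances to the next Friday; 2003-11-06 is a Thursday, so it moves forward to 2003-11-07.
17 days remain in June 2003 after the 13th (30 − 13).
July 2003: 31 days.
August 2003: 31 days.
September 2003: 30 days.
October 2003: 31 days.
Then 7 days into November 2003.
Total: 17 + 31 + 31 + 30 + 31 + 7 = 147.

147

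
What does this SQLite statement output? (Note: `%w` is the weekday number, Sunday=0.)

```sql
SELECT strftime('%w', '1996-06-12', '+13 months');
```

6

First apply '+13 months': 1996-06-12 → 1997-07-12.
1997-07-12 is a Saturday; with Sunday=0 that is 6.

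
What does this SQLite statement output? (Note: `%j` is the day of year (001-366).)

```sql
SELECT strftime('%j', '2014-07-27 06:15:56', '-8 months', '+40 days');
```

006

First apply '-8 months', '+40 days': 2014-07-27 06:15:56 → 2014-01-06 06:15:56.
Day-of-year for 2014-01-06: days since 2014-01-01 inclusive = 6, zero-padded to 006.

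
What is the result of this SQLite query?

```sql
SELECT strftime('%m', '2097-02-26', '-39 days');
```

01

First apply '-39 days': 2097-02-26 → 2097-01-18.
`%m` extracts the 2-digit month (01-12): 01.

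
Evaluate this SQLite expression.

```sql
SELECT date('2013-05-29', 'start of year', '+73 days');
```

`start of year` rewinds 2013-05-29 to 2013-01-01.
Applying '+73 days' to 2013-01-01: counting 73 days forward gives 2013-03-15.

2013-03-15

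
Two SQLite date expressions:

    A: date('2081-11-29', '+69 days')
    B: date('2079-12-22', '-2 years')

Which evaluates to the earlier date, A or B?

B

A = 2082-02-06.
B = 2077-12-22.
B is earlier.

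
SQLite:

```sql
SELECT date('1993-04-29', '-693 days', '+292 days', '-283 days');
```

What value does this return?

1991-06-15

Applying '-693 days' to 1993-04-29: counting 693 days back gives 1991-06-06.
Applying '+292 days' to 1991-06-06: counting 292 days forward gives 1992-03-24.
Applying '-283 days' to 1992-03-24: counting 283 days back gives 1991-06-15.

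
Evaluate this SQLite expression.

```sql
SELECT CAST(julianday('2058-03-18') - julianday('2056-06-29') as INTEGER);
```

1 day remains in June 2056 after the 29th (30 − 29).
Full months from July 2056 through February 2058 contribute their day counts.
Then 18 days into March 2058.
Total: 1 + 31 + 31 + 30 + 31 + 30 + 31 + 31 + 28 + 31 + 30 + 31 + 30 + 31 + 31 + 30 + 31 + 30 + 31 + 31 + 28 + 18 = 627.

627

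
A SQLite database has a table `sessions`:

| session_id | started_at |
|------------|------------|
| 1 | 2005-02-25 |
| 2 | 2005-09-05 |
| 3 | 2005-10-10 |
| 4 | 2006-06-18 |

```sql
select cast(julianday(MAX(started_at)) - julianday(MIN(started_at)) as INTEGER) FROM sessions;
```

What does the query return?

478

MIN = 2005-02-25, MAX = 2006-06-18.
3 days remain in February 2005 after the 25th (28 − 25).
Full months from March 2005 through May 2006 contribute their day counts.
Then 18 days into June 2006.
Total: 3 + 31 + 30 + 31 + 30 + 31 + 31 + 30 + 31 + 30 + 31 + 31 + 28 + 31 + 30 + 31 + 18 = 478.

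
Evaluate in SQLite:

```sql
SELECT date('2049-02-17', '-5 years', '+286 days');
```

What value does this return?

Adding -5 years to 2049-02-17 gives 2044-02-17.
Applying '+286 days' to 2044-02-17: counting 286 days forward gives 2044-11-29.

2044-11-29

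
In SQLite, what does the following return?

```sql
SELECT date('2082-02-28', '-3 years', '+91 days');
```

2079-05-30

Adding -3 years to 2082-02-28 gives 2079-02-28.
Applying '+91 days' to 2079-02-28: counting 91 days forward gives 2079-05-30.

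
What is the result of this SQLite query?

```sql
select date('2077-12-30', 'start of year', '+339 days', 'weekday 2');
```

2077-12-07

`start of year` rewinds 2077-12-30 to 2077-01-01.
Applying '+339 days' to 2077-01-01: counting 339 days forward gives 2077-12-06.
`weekday 2` advances to the next Tuesday; 2077-12-06 is a Monday, so it moves forward to 2077-12-07.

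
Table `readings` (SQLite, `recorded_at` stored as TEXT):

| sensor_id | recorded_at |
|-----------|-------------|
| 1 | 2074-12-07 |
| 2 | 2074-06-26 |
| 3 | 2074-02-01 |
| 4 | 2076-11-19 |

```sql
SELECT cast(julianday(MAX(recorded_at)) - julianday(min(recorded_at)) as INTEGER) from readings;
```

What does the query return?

MIN = 2074-02-01, MAX = 2076-11-19.
27 days remain in February 2074 after the 1st (28 − 1).
Full months from March 2074 through October 2076 contribute their day counts.
Then 19 days into November 2076.
Total: 27 + 31 + 30 + 31 + 30 + 31 + 31 + 30 + 31 + 30 + 31 + 31 + 28 + 31 + 30 + 31 + 30 + 31 + 31 + 30 + 31 + 30 + 31 + 31 + 29 + 31 + 30 + 31 + 30 + 31 + 31 + 30 + 31 + 19 = 1022.

1022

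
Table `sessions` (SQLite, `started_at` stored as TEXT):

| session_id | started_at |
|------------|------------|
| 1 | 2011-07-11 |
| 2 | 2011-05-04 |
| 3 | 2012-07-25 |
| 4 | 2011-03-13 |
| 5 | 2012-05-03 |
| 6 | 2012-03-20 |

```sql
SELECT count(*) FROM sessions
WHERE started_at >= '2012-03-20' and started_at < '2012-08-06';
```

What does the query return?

3

Rows in [2012-03-20, 2012-08-06): 2012-07-25, 2012-05-03, 2012-03-20 → 3 rows.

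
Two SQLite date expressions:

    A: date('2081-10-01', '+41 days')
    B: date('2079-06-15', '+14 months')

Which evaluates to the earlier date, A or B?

A = 2081-11-11.
B = 2080-08-15.
B is earlier.

B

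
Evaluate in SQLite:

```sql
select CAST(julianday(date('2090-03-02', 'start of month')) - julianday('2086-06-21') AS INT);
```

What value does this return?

1349

`start of month` rewinds 2090-03-02 to 2090-03-01.
9 days remain in June 2086 after the 21st (30 − 21).
Full months from July 2086 through February 2090 contribute their day counts.
Then 1 day into March 2090.
Total: 9 + 31 + 31 + 30 + 31 + 30 + 31 + 31 + 28 + 31 + 30 + 31 + 30 + 31 + 31 + 30 + 31 + 30 + 31 + 31 + 29 + 31 + 30 + 31 + 30 + 31 + 31 + 30 + 31 + 30 + 31 + 31 + 28 + 31 + 30 + 31 + 30 + 31 + 31 + 30 + 31 + 30 + 31 + 31 + 28 + 1 = 1349.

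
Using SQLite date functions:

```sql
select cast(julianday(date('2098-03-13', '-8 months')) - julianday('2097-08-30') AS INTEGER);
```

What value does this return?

Adding -8 months to 2098-03-13 gives 2097-07-13.
18 days remain in July 2097 after the 13th (31 − 13).
Then 30 days into August 2097.
Total: 18 + 30 = 48.
The subtraction is earlier − later, so the result is −48 → -48.

-48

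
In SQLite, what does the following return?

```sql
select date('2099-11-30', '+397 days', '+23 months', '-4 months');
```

2102-08-01

Applying '+397 days' to 2099-11-30: counting 397 days forward gives 2101-01-01.
Adding +23 months to 2101-01-01 gives 2102-12-01.
Adding -4 months to 2102-12-01 gives 2102-08-01.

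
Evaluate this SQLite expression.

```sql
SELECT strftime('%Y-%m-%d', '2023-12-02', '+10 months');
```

2024-10-02

First apply '+10 months': 2023-12-02 → 2024-10-02.
`%Y-%m-%d` extracts the ISO date: 2024-10-02.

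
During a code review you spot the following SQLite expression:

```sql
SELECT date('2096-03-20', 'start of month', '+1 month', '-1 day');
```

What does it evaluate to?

`start of month` rewinds 2096-03-20 to 2096-03-01.
Adding +1 month to 2096-03-01 gives 2096-04-01.
Going back 1 day from 2096-04-01 reaches 2096-03-31 (last day of March, 31 days).

2096-03-31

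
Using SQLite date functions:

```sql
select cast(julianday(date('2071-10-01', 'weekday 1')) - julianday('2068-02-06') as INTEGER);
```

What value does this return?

1337

`weekday 1` advances to the next Monday; 2071-10-01 is a Thursday, so it moves forward to 2071-10-05.
23 days remain in February 2068 after the 6th (29 − 6).
Full months from March 2068 through September 2071 contribute their day counts.
Then 5 days into October 2071.
Total: 23 + 31 + 30 + 31 + 30 + 31 + 31 + 30 + 31 + 30 + 31 + 31 + 28 + 31 + 30 + 31 + 30 + 31 + 31 + 30 + 31 + 30 + 31 + 31 + 28 + 31 + 30 + 31 + 30 + 31 + 31 + 30 + 31 + 30 + 31 + 31 + 28 + 31 + 30 + 31 + 30 + 31 + 31 + 30 + 5 = 1337.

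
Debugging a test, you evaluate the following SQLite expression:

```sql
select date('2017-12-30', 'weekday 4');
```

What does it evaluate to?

2018-01-04

`weekday 4` advances to the next Thursday; 2017-12-30 is a Saturday, so it moves forward to 2018-01-04.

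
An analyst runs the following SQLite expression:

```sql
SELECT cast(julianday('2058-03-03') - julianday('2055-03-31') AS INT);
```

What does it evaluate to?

1068

0 days remain in March 2055 after the 31st (31 − 31).
Full months from April 2055 through February 2058 contribute their day counts.
Then 3 days into March 2058.
Total: 0 + 30 + 31 + 30 + 31 + 31 + 30 + 31 + 30 + 31 + 31 + 29 + 31 + 30 + 31 + 30 + 31 + 31 + 30 + 31 + 30 + 31 + 31 + 28 + 31 + 30 + 31 + 30 + 31 + 31 + 30 + 31 + 30 + 31 + 31 + 28 + 3 = 1068.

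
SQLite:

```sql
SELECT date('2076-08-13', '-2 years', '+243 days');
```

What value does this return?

2075-04-13

Adding -2 years to 2076-08-13 gives 2074-08-13.
Applying '+243 days' to 2074-08-13: counting 243 days forward gives 2075-04-13.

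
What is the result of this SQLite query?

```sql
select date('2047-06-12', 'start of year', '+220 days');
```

`start of year` rewinds 2047-06-12 to 2047-01-01.
Applying '+220 days' to 2047-01-01: counting 220 days forward gives 2047-08-09.

2047-08-09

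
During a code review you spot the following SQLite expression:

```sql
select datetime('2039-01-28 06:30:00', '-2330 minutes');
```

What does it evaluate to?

2330 minutes = 38h 50m; -2330 minutes from 2039-01-28 06:30:00 is 2039-01-26 15:40:00 (crosses midnight).

2039-01-26 15:40:00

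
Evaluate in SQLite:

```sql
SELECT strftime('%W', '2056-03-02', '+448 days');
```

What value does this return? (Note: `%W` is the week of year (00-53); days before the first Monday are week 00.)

21

First apply '+448 days': 2056-03-02 → 2057-05-24.
2057-05-24 is a Thursday. SQLite's %W counts Mondays since the year started; the result is 21.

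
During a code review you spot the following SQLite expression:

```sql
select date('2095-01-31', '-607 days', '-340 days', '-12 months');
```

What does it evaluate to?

2091-06-28

Applying '-607 days' to 2095-01-31: counting 607 days back gives 2093-06-03.
Applying '-340 days' to 2093-06-03: counting 340 days back gives 2092-06-28.
Adding -12 months to 2092-06-28 gives 2091-06-28.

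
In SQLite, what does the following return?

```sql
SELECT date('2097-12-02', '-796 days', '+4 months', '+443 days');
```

Applying '-796 days' to 2097-12-02: counting 796 days back gives 2095-09-28.
Adding +4 months to 2095-09-28 gives 2096-01-28.
Applying '+443 days' to 2096-01-28: counting 443 days forward gives 2097-04-15.

2097-04-15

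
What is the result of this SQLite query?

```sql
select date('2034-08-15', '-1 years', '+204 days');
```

2034-03-07

Adding -1 year to 2034-08-15 gives 2033-08-15.
Applying '+204 days' to 2033-08-15: counting 204 days forward gives 2034-03-07.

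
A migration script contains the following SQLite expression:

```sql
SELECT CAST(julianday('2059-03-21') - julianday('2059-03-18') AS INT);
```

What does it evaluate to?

Both dates are in March 2059: 21 − 18 = 3.

3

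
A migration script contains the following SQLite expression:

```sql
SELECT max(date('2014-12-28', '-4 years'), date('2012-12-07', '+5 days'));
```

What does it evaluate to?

2012-12-12

date('2014-12-28', '-4 years') → 2010-12-28.
date('2012-12-07', '+5 days') → 2012-12-12.
Later of the two is 2012-12-12.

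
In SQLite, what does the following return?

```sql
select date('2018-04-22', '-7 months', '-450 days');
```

2016-06-29

Adding -7 months to 2018-04-22 gives 2017-09-22.
Applying '-450 days' to 2017-09-22: counting 450 days back gives 2016-06-29.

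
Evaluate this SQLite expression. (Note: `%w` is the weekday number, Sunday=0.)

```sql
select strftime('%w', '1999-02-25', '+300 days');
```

First apply '+300 days': 1999-02-25 → 1999-12-22.
1999-12-22 is a Wednesday; with Sunday=0 that is 3.

3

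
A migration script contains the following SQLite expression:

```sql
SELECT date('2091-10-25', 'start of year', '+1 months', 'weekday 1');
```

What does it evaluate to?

2091-02-05

`start of year` rewinds 2091-10-25 to 2091-01-01.
Adding +1 month to 2091-01-01 gives 2091-02-01.
`weekday 1` advances to the next Monday; 2091-02-01 is a Thursday, so it moves forward to 2091-02-05.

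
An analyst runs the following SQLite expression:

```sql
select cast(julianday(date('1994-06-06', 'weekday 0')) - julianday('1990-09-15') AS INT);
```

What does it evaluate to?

`weekday 0` advances to the next Sunday; 1994-06-06 is a Monday, so it moves forward to 1994-06-12.
15 days remain in September 1990 after the 15th (30 − 15).
Full months from October 1990 through May 1994 contribute their day counts.
Then 12 days into June 1994.
Total: 15 + 31 + 30 + 31 + 31 + 28 + 31 + 30 + 31 + 30 + 31 + 31 + 30 + 31 + 30 + 31 + 31 + 29 + 31 + 30 + 31 + 30 + 31 + 31 + 30 + 31 + 30 + 31 + 31 + 28 + 31 + 30 + 31 + 30 + 31 + 31 + 30 + 31 + 30 + 31 + 31 + 28 + 31 + 30 + 31 + 12 = 1366.

1366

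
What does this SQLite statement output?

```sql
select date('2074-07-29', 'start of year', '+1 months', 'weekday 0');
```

2074-02-04

`start of year` rewinds 2074-07-29 to 2074-01-01.
Adding +1 month to 2074-01-01 gives 2074-02-01.
`weekday 0` advances to the next Sunday; 2074-02-01 is a Thursday, so it moves forward to 2074-02-04.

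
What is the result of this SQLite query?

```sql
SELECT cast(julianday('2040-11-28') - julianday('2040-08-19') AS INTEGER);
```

12 days remain in August 2040 after the 19th (31 − 19).
September 2040: 30 days.
October 2040: 31 days.
Then 28 days into November 2040.
Total: 12 + 30 + 31 + 28 = 101.

101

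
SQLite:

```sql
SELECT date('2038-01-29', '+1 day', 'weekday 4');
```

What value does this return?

Advancing 1 more day within January lands on 2038-01-30.
`weekday 4` advances to the next Thursday; 2038-01-30 is a Saturday, so it moves forward to 2038-02-04.

2038-02-04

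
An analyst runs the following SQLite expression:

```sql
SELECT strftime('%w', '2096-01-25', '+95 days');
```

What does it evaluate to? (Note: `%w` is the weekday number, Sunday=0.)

0

First apply '+95 days': 2096-01-25 → 2096-04-29.
2096-04-29 is a Sunday; with Sunday=0 that is 0.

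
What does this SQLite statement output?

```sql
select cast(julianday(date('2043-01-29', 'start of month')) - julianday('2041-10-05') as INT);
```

`start of month` rewinds 2043-01-29 to 2043-01-01.
26 days remain in October 2041 after the 5th (31 − 5).
Full months from November 2041 through December 2042 contribute their day counts.
Then 1 day into January 2043.
Total: 26 + 30 + 31 + 31 + 28 + 31 + 30 + 31 + 30 + 31 + 31 + 30 + 31 + 30 + 31 + 1 = 453.

453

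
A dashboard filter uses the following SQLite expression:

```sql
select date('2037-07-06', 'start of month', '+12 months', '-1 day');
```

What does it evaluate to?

`start of month` rewinds 2037-07-06 to 2037-07-01.
Adding +12 months to 2037-07-01 gives 2038-07-01.
Going back 1 day from 2038-07-01 reaches 2038-06-30 (last day of June, 30 days).

2038-06-30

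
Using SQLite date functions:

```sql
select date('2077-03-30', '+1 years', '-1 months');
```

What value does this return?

2078-03-02

Adding +1 year to 2077-03-30 gives 2078-03-30.
Adding -1 month to 2078-03-30 targets 2078-02-30. February 2078 has only 28 days, so SQLite normalizes the 2-day overflow forward to 2078-03-02.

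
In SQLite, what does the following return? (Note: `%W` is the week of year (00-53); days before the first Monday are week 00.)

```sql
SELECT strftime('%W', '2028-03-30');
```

13

2028-03-30 is a Thursday. SQLite's %W counts Mondays since the year started; the result is 13.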